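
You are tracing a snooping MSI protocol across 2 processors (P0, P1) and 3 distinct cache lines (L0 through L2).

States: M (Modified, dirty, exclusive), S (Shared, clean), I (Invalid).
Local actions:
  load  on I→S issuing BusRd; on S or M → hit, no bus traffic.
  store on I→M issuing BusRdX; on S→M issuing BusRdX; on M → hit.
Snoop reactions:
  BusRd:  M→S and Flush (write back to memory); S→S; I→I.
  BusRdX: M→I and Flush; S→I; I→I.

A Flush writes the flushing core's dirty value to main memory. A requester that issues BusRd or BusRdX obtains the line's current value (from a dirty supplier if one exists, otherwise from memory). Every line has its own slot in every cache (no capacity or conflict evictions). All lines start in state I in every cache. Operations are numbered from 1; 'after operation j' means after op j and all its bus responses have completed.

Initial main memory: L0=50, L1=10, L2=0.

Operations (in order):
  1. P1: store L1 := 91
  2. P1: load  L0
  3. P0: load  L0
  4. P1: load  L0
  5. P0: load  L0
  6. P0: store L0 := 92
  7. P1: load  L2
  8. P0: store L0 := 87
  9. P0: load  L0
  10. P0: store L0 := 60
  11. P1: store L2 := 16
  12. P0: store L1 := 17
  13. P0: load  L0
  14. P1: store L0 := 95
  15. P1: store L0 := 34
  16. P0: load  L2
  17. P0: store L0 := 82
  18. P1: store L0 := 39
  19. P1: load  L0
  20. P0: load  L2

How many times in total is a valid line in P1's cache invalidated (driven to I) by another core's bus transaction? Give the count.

invalidations = 3

[1] P1: store L1 := 91 | P0:I, P1:M(91) | bus: BusRdX
[2] P1: load  L0 | P0:I, P1:S(50) | bus: BusRd
[3] P0: load  L0 | P0:S(50), P1:S(50) | bus: BusRd
[4] P1: load  L0 | P0:S(50), P1:S(50) | bus: none
[5] P0: load  L0 | P0:S(50), P1:S(50) | bus: none
[6] P0: store L0 := 92 | P0:M(92), P1:I | bus: BusRdX
[7] P1: load  L2 | P0:I, P1:S(0) | bus: BusRd
[8] P0: store L0 := 87 | P0:M(87), P1:I | bus: none
[9] P0: load  L0 | P0:M(87), P1:I | bus: none
[10] P0: store L0 := 60 | P0:M(60), P1:I | bus: none
[11] P1: store L2 := 16 | P0:I, P1:M(16) | bus: BusRdX
[12] P0: store L1 := 17 | P0:M(17), P1:I | bus: BusRdX,Flush
[13] P0: load  L0 | P0:M(60), P1:I | bus: none
[14] P1: store L0 := 95 | P0:I, P1:M(95) | bus: BusRdX,Flush
[15] P1: store L0 := 34 | P0:I, P1:M(34) | bus: none
[16] P0: load  L2 | P0:S(16), P1:S(16) | bus: BusRd,Flush
[17] P0: store L0 := 82 | P0:M(82), P1:I | bus: BusRdX,Flush
[18] P1: store L0 := 39 | P0:I, P1:M(39) | bus: BusRdX,Flush
[19] P1: load  L0 | P0:I, P1:M(39) | bus: none
[20] P0: load  L2 | P0:S(16), P1:S(16) | bus: none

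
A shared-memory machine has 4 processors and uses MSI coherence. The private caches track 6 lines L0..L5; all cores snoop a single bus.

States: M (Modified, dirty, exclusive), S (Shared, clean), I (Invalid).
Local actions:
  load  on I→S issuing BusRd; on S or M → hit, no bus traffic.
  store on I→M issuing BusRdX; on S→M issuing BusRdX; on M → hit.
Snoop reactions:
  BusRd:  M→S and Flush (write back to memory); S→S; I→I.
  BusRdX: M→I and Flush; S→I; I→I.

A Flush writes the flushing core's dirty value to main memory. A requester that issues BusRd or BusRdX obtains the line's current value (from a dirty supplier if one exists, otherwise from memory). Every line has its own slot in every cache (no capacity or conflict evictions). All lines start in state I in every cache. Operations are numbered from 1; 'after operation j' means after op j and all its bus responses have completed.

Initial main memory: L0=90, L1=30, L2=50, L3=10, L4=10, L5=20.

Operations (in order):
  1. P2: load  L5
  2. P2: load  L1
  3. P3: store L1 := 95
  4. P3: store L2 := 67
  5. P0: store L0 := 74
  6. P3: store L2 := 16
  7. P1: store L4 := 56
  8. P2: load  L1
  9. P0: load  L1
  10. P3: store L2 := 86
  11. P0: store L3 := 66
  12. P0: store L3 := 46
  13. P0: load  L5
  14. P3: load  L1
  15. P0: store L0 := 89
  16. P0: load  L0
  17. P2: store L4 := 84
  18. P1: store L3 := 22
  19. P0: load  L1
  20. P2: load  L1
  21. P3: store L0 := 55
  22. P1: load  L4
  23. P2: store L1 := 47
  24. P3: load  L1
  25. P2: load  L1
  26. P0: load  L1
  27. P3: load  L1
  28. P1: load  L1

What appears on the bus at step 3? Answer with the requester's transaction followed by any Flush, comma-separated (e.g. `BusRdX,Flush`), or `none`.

bus = BusRdX

[1] P2: load  L5 | P0:I, P1:I, P2:S(20), P3:I | bus: BusRd
[2] P2: load  L1 | P0:I, P1:I, P2:S(30), P3:I | bus: BusRd
[3] P3: store L1 := 95 | P0:I, P1:I, P2:I, P3:M(95) | bus: BusRdX
[4] P3: store L2 := 67 | P0:I, P1:I, P2:I, P3:M(67) | bus: BusRdX
[5] P0: store L0 := 74 | P0:M(74), P1:I, P2:I, P3:I | bus: BusRdX
[6] P3: store L2 := 16 | P0:I, P1:I, P2:I, P3:M(16) | bus: none
[7] P1: store L4 := 56 | P0:I, P1:M(56), P2:I, P3:I | bus: BusRdX
[8] P2: load  L1 | P0:I, P1:I, P2:S(95), P3:S(95) | bus: BusRd,Flush
[9] P0: load  L1 | P0:S(95), P1:I, P2:S(95), P3:S(95) | bus: BusRd
[10] P3: store L2 := 86 | P0:I, P1:I, P2:I, P3:M(86) | bus: none
[11] P0: store L3 := 66 | P0:M(66), P1:I, P2:I, P3:I | bus: BusRdX
[12] P0: store L3 := 46 | P0:M(46), P1:I, P2:I, P3:I | bus: none
[13] P0: load  L5 | P0:S(20), P1:I, P2:S(20), P3:I | bus: BusRd
[14] P3: load  L1 | P0:S(95), P1:I, P2:S(95), P3:S(95) | bus: none
[15] P0: store L0 := 89 | P0:M(89), P1:I, P2:I, P3:I | bus: none
[16] P0: load  L0 | P0:M(89), P1:I, P2:I, P3:I | bus: none
[17] P2: store L4 := 84 | P0:I, P1:I, P2:M(84), P3:I | bus: BusRdX,Flush
[18] P1: store L3 := 22 | P0:I, P1:M(22), P2:I, P3:I | bus: BusRdX,Flush
[19] P0: load  L1 | P0:S(95), P1:I, P2:S(95), P3:S(95) | bus: none
[20] P2: load  L1 | P0:S(95), P1:I, P2:S(95), P3:S(95) | bus: none
[21] P3: store L0 := 55 | P0:I, P1:I, P2:I, P3:M(55) | bus: BusRdX,Flush
[22] P1: load  L4 | P0:I, P1:S(84), P2:S(84), P3:I | bus: BusRd,Flush
[23] P2: store L1 := 47 | P0:I, P1:I, P2:M(47), P3:I | bus: BusRdX
[24] P3: load  L1 | P0:I, P1:I, P2:S(47), P3:S(47) | bus: BusRd,Flush
[25] P2: load  L1 | P0:I, P1:I, P2:S(47), P3:S(47) | bus: none
[26] P0: load  L1 | P0:S(47), P1:I, P2:S(47), P3:S(47) | bus: BusRd
[27] P3: load  L1 | P0:S(47), P1:I, P2:S(47), P3:S(47) | bus: none
[28] P1: load  L1 | P0:S(47), P1:S(47), P2:S(47), P3:S(47) | bus: BusRd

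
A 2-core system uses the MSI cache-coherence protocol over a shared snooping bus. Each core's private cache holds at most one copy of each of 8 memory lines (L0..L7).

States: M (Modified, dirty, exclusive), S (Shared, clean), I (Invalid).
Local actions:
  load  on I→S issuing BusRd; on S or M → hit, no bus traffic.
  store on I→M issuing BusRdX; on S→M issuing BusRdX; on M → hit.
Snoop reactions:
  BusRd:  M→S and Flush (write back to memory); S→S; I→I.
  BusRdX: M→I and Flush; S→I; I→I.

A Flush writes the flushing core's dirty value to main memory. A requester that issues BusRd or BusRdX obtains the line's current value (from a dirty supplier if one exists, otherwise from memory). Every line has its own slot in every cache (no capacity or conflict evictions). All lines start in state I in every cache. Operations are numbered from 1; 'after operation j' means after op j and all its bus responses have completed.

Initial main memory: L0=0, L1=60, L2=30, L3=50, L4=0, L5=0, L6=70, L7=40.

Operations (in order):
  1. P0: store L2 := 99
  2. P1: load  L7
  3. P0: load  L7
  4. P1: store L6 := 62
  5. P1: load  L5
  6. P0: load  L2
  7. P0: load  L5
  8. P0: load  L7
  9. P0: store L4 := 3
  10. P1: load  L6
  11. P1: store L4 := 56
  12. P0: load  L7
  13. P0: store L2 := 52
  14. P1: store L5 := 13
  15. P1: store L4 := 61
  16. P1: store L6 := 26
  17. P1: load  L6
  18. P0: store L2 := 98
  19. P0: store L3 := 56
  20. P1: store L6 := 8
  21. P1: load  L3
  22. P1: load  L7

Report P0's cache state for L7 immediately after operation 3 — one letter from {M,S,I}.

state = S

step 1: P0: store L2 := 99  ⟶  MI  (L2)  txn=BusRdX  M[L2]=30
step 2: P1: load  L7  ⟶  IS  (L7)  txn=BusRd  M[L7]=40
step 3: P0: load  L7  ⟶  SS  (L7)  txn=BusRd  M[L7]=40
step 4: P1: store L6 := 62  ⟶  IM  (L6)  txn=BusRdX  M[L6]=70
step 5: P1: load  L5  ⟶  IS  (L5)  txn=BusRd  M[L5]=0
step 6: P0: load  L2  ⟶  MI  (L2)  txn=∅  M[L2]=30
step 7: P0: load  L5  ⟶  SS  (L5)  txn=BusRd  M[L5]=0
step 8: P0: load  L7  ⟶  SS  (L7)  txn=∅  M[L7]=40
step 9: P0: store L4 := 3  ⟶  MI  (L4)  txn=BusRdX  M[L4]=0
step 10: P1: load  L6  ⟶  IM  (L6)  txn=∅  M[L6]=70
step 11: P1: store L4 := 56  ⟶  IM  (L4)  txn=BusRdX+Flush  M[L4]=3
step 12: P0: load  L7  ⟶  SS  (L7)  txn=∅  M[L7]=40
step 13: P0: store L2 := 52  ⟶  MI  (L2)  txn=∅  M[L2]=30
step 14: P1: store L5 := 13  ⟶  IM  (L5)  txn=BusRdX  M[L5]=0
step 15: P1: store L4 := 61  ⟶  IM  (L4)  txn=∅  M[L4]=3
step 16: P1: store L6 := 26  ⟶  IM  (L6)  txn=∅  M[L6]=70
step 17: P1: load  L6  ⟶  IM  (L6)  txn=∅  M[L6]=70
step 18: P0: store L2 := 98  ⟶  MI  (L2)  txn=∅  M[L2]=30
step 19: P0: store L3 := 56  ⟶  MI  (L3)  txn=BusRdX  M[L3]=50
step 20: P1: store L6 := 8  ⟶  IM  (L6)  txn=∅  M[L6]=70
step 21: P1: load  L3  ⟶  SS  (L3)  txn=BusRd+Flush  M[L3]=56
step 22: P1: load  L7  ⟶  SS  (L7)  txn=∅  M[L7]=40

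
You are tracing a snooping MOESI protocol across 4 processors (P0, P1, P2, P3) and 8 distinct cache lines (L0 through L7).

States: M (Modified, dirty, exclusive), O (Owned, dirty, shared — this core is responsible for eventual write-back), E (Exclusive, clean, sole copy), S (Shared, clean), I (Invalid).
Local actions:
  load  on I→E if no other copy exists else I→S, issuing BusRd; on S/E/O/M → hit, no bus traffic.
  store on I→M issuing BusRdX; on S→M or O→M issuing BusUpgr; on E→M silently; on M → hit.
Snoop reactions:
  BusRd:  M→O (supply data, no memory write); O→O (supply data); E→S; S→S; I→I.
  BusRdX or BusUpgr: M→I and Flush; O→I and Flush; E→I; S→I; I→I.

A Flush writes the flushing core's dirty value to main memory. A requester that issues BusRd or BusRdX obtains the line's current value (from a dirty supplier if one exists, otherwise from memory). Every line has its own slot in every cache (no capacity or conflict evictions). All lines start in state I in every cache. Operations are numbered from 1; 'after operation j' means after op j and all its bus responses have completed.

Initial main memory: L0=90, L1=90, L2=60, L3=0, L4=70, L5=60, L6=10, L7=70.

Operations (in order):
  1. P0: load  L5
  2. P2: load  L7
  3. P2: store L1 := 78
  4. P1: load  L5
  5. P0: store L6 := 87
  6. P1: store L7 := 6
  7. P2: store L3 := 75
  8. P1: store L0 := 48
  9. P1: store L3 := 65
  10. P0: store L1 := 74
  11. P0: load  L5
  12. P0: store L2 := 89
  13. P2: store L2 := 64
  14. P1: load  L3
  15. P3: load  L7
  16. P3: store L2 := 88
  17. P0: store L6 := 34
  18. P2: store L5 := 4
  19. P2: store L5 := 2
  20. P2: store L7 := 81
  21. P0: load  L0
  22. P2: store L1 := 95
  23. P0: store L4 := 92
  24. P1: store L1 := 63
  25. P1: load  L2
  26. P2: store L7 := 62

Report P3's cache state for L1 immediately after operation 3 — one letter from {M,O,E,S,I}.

step 1: P0: load  L5  ⟶  EIII  (L5)  txn=BusRd  M[L5]=60
step 2: P2: load  L7  ⟶  IIEI  (L7)  txn=BusRd  M[L7]=70
step 3: P2: store L1 := 78  ⟶  IIMI  (L1)  txn=BusRdX  M[L1]=90
step 4: P1: load  L5  ⟶  SSII  (L5)  txn=BusRd  M[L5]=60
step 5: P0: store L6 := 87  ⟶  MIII  (L6)  txn=BusRdX  M[L6]=10
step 6: P1: store L7 := 6  ⟶  IMII  (L7)  txn=BusRdX  M[L7]=70
step 7: P2: store L3 := 75  ⟶  IIMI  (L3)  txn=BusRdX  M[L3]=0
step 8: P1: store L0 := 48  ⟶  IMII  (L0)  txn=BusRdX  M[L0]=90
step 9: P1: store L3 := 65  ⟶  IMII  (L3)  txn=BusRdX+Flush  M[L3]=75
step 10: P0: store L1 := 74  ⟶  MIII  (L1)  txn=BusRdX+Flush  M[L1]=78
step 11: P0: load  L5  ⟶  SSII  (L5)  txn=∅  M[L5]=60
step 12: P0: store L2 := 89  ⟶  MIII  (L2)  txn=BusRdX  M[L2]=60
step 13: P2: store L2 := 64  ⟶  IIMI  (L2)  txn=BusRdX+Flush  M[L2]=89
step 14: P1: load  L3  ⟶  IMII  (L3)  txn=∅  M[L3]=75
step 15: P3: load  L7  ⟶  IOIS  (L7)  txn=BusRd  M[L7]=70
step 16: P3: store L2 := 88  ⟶  IIIM  (L2)  txn=BusRdX+Flush  M[L2]=64
step 17: P0: store L6 := 34  ⟶  MIII  (L6)  txn=∅  M[L6]=10
step 18: P2: store L5 := 4  ⟶  IIMI  (L5)  txn=BusRdX  M[L5]=60
step 19: P2: store L5 := 2  ⟶  IIMI  (L5)  txn=∅  M[L5]=60
step 20: P2: store L7 := 81  ⟶  IIMI  (L7)  txn=BusRdX+Flush  M[L7]=6
step 21: P0: load  L0  ⟶  SOII  (L0)  txn=BusRd  M[L0]=90
step 22: P2: store L1 := 95  ⟶  IIMI  (L1)  txn=BusRdX+Flush  M[L1]=74
step 23: P0: store L4 := 92  ⟶  MIII  (L4)  txn=BusRdX  M[L4]=70
step 24: P1: store L1 := 63  ⟶  IMII  (L1)  txn=BusRdX+Flush  M[L1]=95
step 25: P1: load  L2  ⟶  ISIO  (L2)  txn=BusRd  M[L2]=64
step 26: P2: store L7 := 62  ⟶  IIMI  (L7)  txn=∅  M[L7]=6

state = I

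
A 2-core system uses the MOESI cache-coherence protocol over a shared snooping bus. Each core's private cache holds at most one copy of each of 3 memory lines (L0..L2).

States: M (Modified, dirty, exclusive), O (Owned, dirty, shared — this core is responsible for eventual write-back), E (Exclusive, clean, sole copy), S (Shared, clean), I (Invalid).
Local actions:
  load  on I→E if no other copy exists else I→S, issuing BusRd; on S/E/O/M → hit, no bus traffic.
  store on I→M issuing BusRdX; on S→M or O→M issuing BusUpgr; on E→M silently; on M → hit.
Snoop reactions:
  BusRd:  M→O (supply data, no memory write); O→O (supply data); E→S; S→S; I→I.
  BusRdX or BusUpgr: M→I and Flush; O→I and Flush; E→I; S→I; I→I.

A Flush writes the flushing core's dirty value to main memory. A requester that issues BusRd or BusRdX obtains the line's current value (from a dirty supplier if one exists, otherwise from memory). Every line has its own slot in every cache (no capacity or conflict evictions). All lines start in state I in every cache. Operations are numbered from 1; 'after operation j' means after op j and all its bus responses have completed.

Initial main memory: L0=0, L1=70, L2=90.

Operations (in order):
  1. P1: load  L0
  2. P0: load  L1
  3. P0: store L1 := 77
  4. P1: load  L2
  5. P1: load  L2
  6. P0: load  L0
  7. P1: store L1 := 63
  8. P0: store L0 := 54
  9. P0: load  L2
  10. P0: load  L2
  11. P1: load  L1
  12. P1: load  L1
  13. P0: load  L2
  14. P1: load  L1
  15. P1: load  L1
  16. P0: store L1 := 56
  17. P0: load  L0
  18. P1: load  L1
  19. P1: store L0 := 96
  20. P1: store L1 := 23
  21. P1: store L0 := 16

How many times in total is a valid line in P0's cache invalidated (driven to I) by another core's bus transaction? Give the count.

  op1 P1: load  L0 → I/E on L0; bus BusRd; mem=0
  op2 P0: load  L1 → E/I on L1; bus BusRd; mem=70
  op3 P0: store L1 := 77 → M/I on L1; bus (none); mem=70
  op4 P1: load  L2 → I/E on L2; bus BusRd; mem=90
  op5 P1: load  L2 → I/E on L2; bus (none); mem=90
  op6 P0: load  L0 → S/S on L0; bus BusRd; mem=0
  op7 P1: store L1 := 63 → I/M on L1; bus BusRdX Flush; mem=77
  op8 P0: store L0 := 54 → M/I on L0; bus BusUpgr; mem=0
  op9 P0: load  L2 → S/S on L2; bus BusRd; mem=90
  op10 P0: load  L2 → S/S on L2; bus (none); mem=90
  op11 P1: load  L1 → I/M on L1; bus (none); mem=77
  op12 P1: load  L1 → I/M on L1; bus (none); mem=77
  op13 P0: load  L2 → S/S on L2; bus (none); mem=90
  op14 P1: load  L1 → I/M on L1; bus (none); mem=77
  op15 P1: load  L1 → I/M on L1; bus (none); mem=77
  op16 P0: store L1 := 56 → M/I on L1; bus BusRdX Flush; mem=63
  op17 P0: load  L0 → M/I on L0; bus (none); mem=0
  op18 P1: load  L1 → O/S on L1; bus BusRd; mem=63
  op19 P1: store L0 := 96 → I/M on L0; bus BusRdX Flush; mem=54
  op20 P1: store L1 := 23 → I/M on L1; bus BusUpgr Flush; mem=56
  op21 P1: store L0 := 16 → I/M on L0; bus (none); mem=54

invalidations = 3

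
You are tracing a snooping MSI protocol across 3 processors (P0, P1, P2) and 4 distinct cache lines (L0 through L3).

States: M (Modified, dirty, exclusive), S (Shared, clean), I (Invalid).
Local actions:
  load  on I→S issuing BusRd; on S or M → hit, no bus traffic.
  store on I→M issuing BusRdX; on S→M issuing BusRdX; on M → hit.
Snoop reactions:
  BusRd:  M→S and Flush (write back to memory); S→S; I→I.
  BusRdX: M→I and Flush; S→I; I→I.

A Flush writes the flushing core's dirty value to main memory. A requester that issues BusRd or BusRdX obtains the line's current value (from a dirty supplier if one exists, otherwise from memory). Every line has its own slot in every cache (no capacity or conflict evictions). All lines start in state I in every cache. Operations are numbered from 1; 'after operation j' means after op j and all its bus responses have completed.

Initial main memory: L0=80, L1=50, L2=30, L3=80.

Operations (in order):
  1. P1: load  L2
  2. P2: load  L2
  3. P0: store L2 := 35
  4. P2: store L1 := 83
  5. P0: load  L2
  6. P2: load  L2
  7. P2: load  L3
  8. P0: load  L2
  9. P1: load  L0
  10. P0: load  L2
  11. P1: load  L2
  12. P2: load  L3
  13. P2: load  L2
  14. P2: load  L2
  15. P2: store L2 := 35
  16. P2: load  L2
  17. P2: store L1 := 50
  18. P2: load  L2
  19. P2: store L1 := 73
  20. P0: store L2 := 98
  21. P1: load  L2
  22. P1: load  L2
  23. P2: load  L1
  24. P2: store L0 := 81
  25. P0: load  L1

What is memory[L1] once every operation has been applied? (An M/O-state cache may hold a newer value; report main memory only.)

memory[L1] = 73

  op1 P1: load  L2 → I/S/I on L2; bus BusRd; mem=30
  op2 P2: load  L2 → I/S/S on L2; bus BusRd; mem=30
  op3 P0: store L2 := 35 → M/I/I on L2; bus BusRdX; mem=30
  op4 P2: store L1 := 83 → I/I/M on L1; bus BusRdX; mem=50
  op5 P0: load  L2 → M/I/I on L2; bus (none); mem=30
  op6 P2: load  L2 → S/I/S on L2; bus BusRd Flush; mem=35
  op7 P2: load  L3 → I/I/S on L3; bus BusRd; mem=80
  op8 P0: load  L2 → S/I/S on L2; bus (none); mem=35
  op9 P1: load  L0 → I/S/I on L0; bus BusRd; mem=80
  op10 P0: load  L2 → S/I/S on L2; bus (none); mem=35
  op11 P1: load  L2 → S/S/S on L2; bus BusRd; mem=35
  op12 P2: load  L3 → I/I/S on L3; bus (none); mem=80
  op13 P2: load  L2 → S/S/S on L2; bus (none); mem=35
  op14 P2: load  L2 → S/S/S on L2; bus (none); mem=35
  op15 P2: store L2 := 35 → I/I/M on L2; bus BusRdX; mem=35
  op16 P2: load  L2 → I/I/M on L2; bus (none); mem=35
  op17 P2: store L1 := 50 → I/I/M on L1; bus (none); mem=50
  op18 P2: load  L2 → I/I/M on L2; bus (none); mem=35
  op19 P2: store L1 := 73 → I/I/M on L1; bus (none); mem=50
  op20 P0: store L2 := 98 → M/I/I on L2; bus BusRdX Flush; mem=35
  op21 P1: load  L2 → S/S/I on L2; bus BusRd Flush; mem=98
  op22 P1: load  L2 → S/S/I on L2; bus (none); mem=98
  op23 P2: load  L1 → I/I/M on L1; bus (none); mem=50
  op24 P2: store L0 := 81 → I/I/M on L0; bus BusRdX; mem=80
  op25 P0: load  L1 → S/I/S on L1; bus BusRd Flush; mem=73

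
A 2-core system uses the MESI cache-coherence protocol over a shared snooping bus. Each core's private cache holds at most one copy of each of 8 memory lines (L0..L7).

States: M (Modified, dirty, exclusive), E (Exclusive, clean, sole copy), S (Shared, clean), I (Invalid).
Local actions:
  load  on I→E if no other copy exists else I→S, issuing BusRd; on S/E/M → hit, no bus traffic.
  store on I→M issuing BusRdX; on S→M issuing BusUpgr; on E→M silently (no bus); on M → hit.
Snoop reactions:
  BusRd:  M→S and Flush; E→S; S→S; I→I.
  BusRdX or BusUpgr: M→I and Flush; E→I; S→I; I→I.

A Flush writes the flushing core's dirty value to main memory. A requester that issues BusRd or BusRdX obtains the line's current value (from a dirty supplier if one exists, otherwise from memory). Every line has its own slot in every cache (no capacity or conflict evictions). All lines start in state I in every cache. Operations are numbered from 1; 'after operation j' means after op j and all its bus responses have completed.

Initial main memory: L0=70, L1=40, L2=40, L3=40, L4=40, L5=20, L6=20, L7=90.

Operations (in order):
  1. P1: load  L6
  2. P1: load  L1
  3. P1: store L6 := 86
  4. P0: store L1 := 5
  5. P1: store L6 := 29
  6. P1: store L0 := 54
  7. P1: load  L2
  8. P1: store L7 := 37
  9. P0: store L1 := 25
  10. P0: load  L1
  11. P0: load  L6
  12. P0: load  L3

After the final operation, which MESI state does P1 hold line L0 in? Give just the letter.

[1] P1: load  L6 | P0:I, P1:E(20) | bus: BusRd
[2] P1: load  L1 | P0:I, P1:E(40) | bus: BusRd
[3] P1: store L6 := 86 | P0:I, P1:M(86) | bus: none
[4] P0: store L1 := 5 | P0:M(5), P1:I | bus: BusRdX
[5] P1: store L6 := 29 | P0:I, P1:M(29) | bus: none
[6] P1: store L0 := 54 | P0:I, P1:M(54) | bus: BusRdX
[7] P1: load  L2 | P0:I, P1:E(40) | bus: BusRd
[8] P1: store L7 := 37 | P0:I, P1:M(37) | bus: BusRdX
[9] P0: store L1 := 25 | P0:M(25), P1:I | bus: none
[10] P0: load  L1 | P0:M(25), P1:I | bus: none
[11] P0: load  L6 | P0:S(29), P1:S(29) | bus: BusRd,Flush
[12] P0: load  L3 | P0:E(40), P1:I | bus: BusRd

state = M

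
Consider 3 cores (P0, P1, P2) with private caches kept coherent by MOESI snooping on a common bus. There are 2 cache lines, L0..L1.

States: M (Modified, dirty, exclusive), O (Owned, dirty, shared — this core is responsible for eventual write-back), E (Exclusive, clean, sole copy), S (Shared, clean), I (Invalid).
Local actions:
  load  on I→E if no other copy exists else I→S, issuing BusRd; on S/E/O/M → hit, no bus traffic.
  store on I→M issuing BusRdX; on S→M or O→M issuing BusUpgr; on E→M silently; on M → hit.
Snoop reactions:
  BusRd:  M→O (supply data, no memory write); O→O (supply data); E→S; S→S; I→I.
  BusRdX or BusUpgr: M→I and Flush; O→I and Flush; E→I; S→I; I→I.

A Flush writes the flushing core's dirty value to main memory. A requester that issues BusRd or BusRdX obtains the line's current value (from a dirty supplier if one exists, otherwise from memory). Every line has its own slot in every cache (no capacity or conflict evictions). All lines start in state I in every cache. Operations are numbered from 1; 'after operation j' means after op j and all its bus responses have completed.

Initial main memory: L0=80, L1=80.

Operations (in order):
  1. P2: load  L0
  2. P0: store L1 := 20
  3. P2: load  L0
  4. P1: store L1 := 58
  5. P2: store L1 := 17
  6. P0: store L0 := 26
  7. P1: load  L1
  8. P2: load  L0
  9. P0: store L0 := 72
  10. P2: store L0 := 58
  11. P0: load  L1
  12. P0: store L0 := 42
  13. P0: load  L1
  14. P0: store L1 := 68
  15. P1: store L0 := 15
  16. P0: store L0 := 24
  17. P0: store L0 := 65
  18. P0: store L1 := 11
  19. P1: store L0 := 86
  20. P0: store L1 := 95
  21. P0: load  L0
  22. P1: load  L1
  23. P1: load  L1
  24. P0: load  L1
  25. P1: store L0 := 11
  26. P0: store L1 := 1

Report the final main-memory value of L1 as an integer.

[1] P2: load  L0 | P0:I, P1:I, P2:E(80) | bus: BusRd
[2] P0: store L1 := 20 | P0:M(20), P1:I, P2:I | bus: BusRdX
[3] P2: load  L0 | P0:I, P1:I, P2:E(80) | bus: none
[4] P1: store L1 := 58 | P0:I, P1:M(58), P2:I | bus: BusRdX,Flush
[5] P2: store L1 := 17 | P0:I, P1:I, P2:M(17) | bus: BusRdX,Flush
[6] P0: store L0 := 26 | P0:M(26), P1:I, P2:I | bus: BusRdX
[7] P1: load  L1 | P0:I, P1:S(17), P2:O(17) | bus: BusRd
[8] P2: load  L0 | P0:O(26), P1:I, P2:S(26) | bus: BusRd
[9] P0: store L0 := 72 | P0:M(72), P1:I, P2:I | bus: BusUpgr
[10] P2: store L0 := 58 | P0:I, P1:I, P2:M(58) | bus: BusRdX,Flush
[11] P0: load  L1 | P0:S(17), P1:S(17), P2:O(17) | bus: BusRd
[12] P0: store L0 := 42 | P0:M(42), P1:I, P2:I | bus: BusRdX,Flush
[13] P0: load  L1 | P0:S(17), P1:S(17), P2:O(17) | bus: none
[14] P0: store L1 := 68 | P0:M(68), P1:I, P2:I | bus: BusUpgr,Flush
[15] P1: store L0 := 15 | P0:I, P1:M(15), P2:I | bus: BusRdX,Flush
[16] P0: store L0 := 24 | P0:M(24), P1:I, P2:I | bus: BusRdX,Flush
[17] P0: store L0 := 65 | P0:M(65), P1:I, P2:I | bus: none
[18] P0: store L1 := 11 | P0:M(11), P1:I, P2:I | bus: none
[19] P1: store L0 := 86 | P0:I, P1:M(86), P2:I | bus: BusRdX,Flush
[20] P0: store L1 := 95 | P0:M(95), P1:I, P2:I | bus: none
[21] P0: load  L0 | P0:S(86), P1:O(86), P2:I | bus: BusRd
[22] P1: load  L1 | P0:O(95), P1:S(95), P2:I | bus: BusRd
[23] P1: load  L1 | P0:O(95), P1:S(95), P2:I | bus: none
[24] P0: load  L1 | P0:O(95), P1:S(95), P2:I | bus: none
[25] P1: store L0 := 11 | P0:I, P1:M(11), P2:I | bus: BusUpgr
[26] P0: store L1 := 1 | P0:M(1), P1:I, P2:I | bus: BusUpgr

memory[L1] = 17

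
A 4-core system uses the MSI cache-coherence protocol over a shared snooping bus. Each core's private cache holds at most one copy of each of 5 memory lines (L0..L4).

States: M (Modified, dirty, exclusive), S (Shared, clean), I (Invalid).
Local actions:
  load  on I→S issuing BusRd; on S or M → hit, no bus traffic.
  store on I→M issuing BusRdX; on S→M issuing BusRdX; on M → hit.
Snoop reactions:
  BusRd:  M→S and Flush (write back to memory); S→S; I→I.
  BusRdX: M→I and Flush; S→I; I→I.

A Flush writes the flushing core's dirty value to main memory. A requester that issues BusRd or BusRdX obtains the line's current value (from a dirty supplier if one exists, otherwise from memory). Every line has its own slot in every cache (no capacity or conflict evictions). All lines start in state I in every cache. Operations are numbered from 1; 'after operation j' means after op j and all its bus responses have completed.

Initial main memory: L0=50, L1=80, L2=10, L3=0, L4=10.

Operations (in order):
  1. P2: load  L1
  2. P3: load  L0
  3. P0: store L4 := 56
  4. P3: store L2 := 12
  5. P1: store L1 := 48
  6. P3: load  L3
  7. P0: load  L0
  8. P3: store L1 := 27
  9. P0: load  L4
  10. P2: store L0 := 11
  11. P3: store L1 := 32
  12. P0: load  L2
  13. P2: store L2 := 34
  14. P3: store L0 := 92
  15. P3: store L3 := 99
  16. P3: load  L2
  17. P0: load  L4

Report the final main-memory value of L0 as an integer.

  op1 P2: load  L1 → I/I/S/I on L1; bus BusRd; mem=80
  op2 P3: load  L0 → I/I/I/S on L0; bus BusRd; mem=50
  op3 P0: store L4 := 56 → M/I/I/I on L4; bus BusRdX; mem=10
  op4 P3: store L2 := 12 → I/I/I/M on L2; bus BusRdX; mem=10
  op5 P1: store L1 := 48 → I/M/I/I on L1; bus BusRdX; mem=80
  op6 P3: load  L3 → I/I/I/S on L3; bus BusRd; mem=0
  op7 P0: load  L0 → S/I/I/S on L0; bus BusRd; mem=50
  op8 P3: store L1 := 27 → I/I/I/M on L1; bus BusRdX Flush; mem=48
  op9 P0: load  L4 → M/I/I/I on L4; bus (none); mem=10
  op10 P2: store L0 := 11 → I/I/M/I on L0; bus BusRdX; mem=50
  op11 P3: store L1 := 32 → I/I/I/M on L1; bus (none); mem=48
  op12 P0: load  L2 → S/I/I/S on L2; bus BusRd Flush; mem=12
  op13 P2: store L2 := 34 → I/I/M/I on L2; bus BusRdX; mem=12
  op14 P3: store L0 := 92 → I/I/I/M on L0; bus BusRdX Flush; mem=11
  op15 P3: store L3 := 99 → I/I/I/M on L3; bus BusRdX; mem=0
  op16 P3: load  L2 → I/I/S/S on L2; bus BusRd Flush; mem=34
  op17 P0: load  L4 → M/I/I/I on L4; bus (none); mem=10

memory[L0] = 11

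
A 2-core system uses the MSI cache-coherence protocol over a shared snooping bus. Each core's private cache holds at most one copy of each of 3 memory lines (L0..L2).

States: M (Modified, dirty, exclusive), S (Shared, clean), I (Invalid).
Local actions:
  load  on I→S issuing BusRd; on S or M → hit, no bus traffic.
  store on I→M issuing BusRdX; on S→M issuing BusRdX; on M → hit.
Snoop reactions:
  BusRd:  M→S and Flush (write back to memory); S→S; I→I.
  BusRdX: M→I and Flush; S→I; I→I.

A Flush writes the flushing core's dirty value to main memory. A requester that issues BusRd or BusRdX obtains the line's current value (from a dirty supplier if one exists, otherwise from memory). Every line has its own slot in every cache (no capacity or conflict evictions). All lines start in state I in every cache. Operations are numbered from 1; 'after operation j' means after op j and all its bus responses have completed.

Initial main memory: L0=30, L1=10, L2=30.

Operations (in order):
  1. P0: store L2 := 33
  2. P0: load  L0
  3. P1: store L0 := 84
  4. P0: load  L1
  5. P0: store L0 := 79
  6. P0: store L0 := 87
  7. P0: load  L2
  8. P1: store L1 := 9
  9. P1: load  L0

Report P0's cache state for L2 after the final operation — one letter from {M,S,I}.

[1] P0: store L2 := 33 | P0:M(33), P1:I | bus: BusRdX
[2] P0: load  L0 | P0:S(30), P1:I | bus: BusRd
[3] P1: store L0 := 84 | P0:I, P1:M(84) | bus: BusRdX
[4] P0: load  L1 | P0:S(10), P1:I | bus: BusRd
[5] P0: store L0 := 79 | P0:M(79), P1:I | bus: BusRdX,Flush
[6] P0: store L0 := 87 | P0:M(87), P1:I | bus: none
[7] P0: load  L2 | P0:M(33), P1:I | bus: none
[8] P1: store L1 := 9 | P0:I, P1:M(9) | bus: BusRdX
[9] P1: load  L0 | P0:S(87), P1:S(87) | bus: BusRd,Flush

state = M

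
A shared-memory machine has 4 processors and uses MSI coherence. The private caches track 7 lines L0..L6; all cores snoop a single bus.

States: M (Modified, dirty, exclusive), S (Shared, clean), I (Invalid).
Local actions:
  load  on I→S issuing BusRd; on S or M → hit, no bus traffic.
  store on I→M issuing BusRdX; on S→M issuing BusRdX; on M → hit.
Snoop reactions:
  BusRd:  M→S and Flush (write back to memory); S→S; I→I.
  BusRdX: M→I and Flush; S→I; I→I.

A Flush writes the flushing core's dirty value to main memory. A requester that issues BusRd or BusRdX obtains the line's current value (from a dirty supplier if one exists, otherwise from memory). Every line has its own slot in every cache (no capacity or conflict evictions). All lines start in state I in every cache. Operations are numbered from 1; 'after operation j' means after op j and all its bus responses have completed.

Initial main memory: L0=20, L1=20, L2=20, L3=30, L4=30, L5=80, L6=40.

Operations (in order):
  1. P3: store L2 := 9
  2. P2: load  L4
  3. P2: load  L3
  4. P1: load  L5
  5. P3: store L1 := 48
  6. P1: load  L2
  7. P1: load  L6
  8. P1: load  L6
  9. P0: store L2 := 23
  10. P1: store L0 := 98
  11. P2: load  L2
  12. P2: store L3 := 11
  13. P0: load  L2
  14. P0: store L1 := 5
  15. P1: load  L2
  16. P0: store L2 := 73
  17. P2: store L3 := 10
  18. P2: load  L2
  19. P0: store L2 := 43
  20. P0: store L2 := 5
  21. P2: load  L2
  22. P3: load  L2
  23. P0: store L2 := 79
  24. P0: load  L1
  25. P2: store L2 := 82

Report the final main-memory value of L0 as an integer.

memory[L0] = 20

1. P3: store L2 := 9  bus=[BusRdX]  L2: P0=I P1=I P2=I P3=M  mem[L2]=20
2. P2: load  L4  bus=[BusRd]  L4: P0=I P1=I P2=S P3=I  mem[L4]=30
3. P2: load  L3  bus=[BusRd]  L3: P0=I P1=I P2=S P3=I  mem[L3]=30
4. P1: load  L5  bus=[BusRd]  L5: P0=I P1=S P2=I P3=I  mem[L5]=80
5. P3: store L1 := 48  bus=[BusRdX]  L1: P0=I P1=I P2=I P3=M  mem[L1]=20
6. P1: load  L2  bus=[BusRd,Flush]  L2: P0=I P1=S P2=I P3=S  mem[L2]=9
7. P1: load  L6  bus=[BusRd]  L6: P0=I P1=S P2=I P3=I  mem[L6]=40
8. P1: load  L6  bus=[-]  L6: P0=I P1=S P2=I P3=I  mem[L6]=40
9. P0: store L2 := 23  bus=[BusRdX]  L2: P0=M P1=I P2=I P3=I  mem[L2]=9
10. P1: store L0 := 98  bus=[BusRdX]  L0: P0=I P1=M P2=I P3=I  mem[L0]=20
11. P2: load  L2  bus=[BusRd,Flush]  L2: P0=S P1=I P2=S P3=I  mem[L2]=23
12. P2: store L3 := 11  bus=[BusRdX]  L3: P0=I P1=I P2=M P3=I  mem[L3]=30
13. P0: load  L2  bus=[-]  L2: P0=S P1=I P2=S P3=I  mem[L2]=23
14. P0: store L1 := 5  bus=[BusRdX,Flush]  L1: P0=M P1=I P2=I P3=I  mem[L1]=48
15. P1: load  L2  bus=[BusRd]  L2: P0=S P1=S P2=S P3=I  mem[L2]=23
16. P0: store L2 := 73  bus=[BusRdX]  L2: P0=M P1=I P2=I P3=I  mem[L2]=23
17. P2: store L3 := 10  bus=[-]  L3: P0=I P1=I P2=M P3=I  mem[L3]=30
18. P2: load  L2  bus=[BusRd,Flush]  L2: P0=S P1=I P2=S P3=I  mem[L2]=73
19. P0: store L2 := 43  bus=[BusRdX]  L2: P0=M P1=I P2=I P3=I  mem[L2]=73
20. P0: store L2 := 5  bus=[-]  L2: P0=M P1=I P2=I P3=I  mem[L2]=73
21. P2: load  L2  bus=[BusRd,Flush]  L2: P0=S P1=I P2=S P3=I  mem[L2]=5
22. P3: load  L2  bus=[BusRd]  L2: P0=S P1=I P2=S P3=S  mem[L2]=5
23. P0: store L2 := 79  bus=[BusRdX]  L2: P0=M P1=I P2=I P3=I  mem[L2]=5
24. P0: load  L1  bus=[-]  L1: P0=M P1=I P2=I P3=I  mem[L1]=48
25. P2: store L2 := 82  bus=[BusRdX,Flush]  L2: P0=I P1=I P2=M P3=I  mem[L2]=79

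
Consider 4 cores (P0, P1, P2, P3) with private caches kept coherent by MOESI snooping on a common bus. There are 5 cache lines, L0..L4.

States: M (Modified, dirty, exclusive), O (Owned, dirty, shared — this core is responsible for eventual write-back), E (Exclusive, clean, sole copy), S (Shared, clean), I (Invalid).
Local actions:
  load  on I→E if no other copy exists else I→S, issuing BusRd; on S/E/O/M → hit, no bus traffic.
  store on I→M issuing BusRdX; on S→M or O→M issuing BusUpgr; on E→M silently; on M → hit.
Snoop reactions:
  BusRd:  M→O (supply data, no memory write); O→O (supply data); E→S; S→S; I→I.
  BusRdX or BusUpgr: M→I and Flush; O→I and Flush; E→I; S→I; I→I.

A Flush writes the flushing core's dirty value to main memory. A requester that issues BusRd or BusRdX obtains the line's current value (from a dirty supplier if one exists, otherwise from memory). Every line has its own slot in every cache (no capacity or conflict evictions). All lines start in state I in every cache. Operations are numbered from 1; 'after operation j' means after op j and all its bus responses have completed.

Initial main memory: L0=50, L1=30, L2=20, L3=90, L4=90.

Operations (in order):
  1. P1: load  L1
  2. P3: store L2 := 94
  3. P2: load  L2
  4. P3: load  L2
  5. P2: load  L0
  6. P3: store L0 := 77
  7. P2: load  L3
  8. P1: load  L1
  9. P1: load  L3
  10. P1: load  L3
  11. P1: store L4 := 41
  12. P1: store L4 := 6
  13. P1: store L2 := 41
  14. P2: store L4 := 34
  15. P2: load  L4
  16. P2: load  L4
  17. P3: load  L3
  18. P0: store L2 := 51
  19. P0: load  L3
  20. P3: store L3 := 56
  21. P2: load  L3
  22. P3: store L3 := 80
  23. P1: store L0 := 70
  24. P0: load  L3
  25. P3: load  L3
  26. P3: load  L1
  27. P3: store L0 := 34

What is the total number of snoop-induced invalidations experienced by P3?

step 1: P1: load  L1  ⟶  IEII  (L1)  txn=BusRd  M[L1]=30
step 2: P3: store L2 := 94  ⟶  IIIM  (L2)  txn=BusRdX  M[L2]=20
step 3: P2: load  L2  ⟶  IISO  (L2)  txn=BusRd  M[L2]=20
step 4: P3: load  L2  ⟶  IISO  (L2)  txn=∅  M[L2]=20
step 5: P2: load  L0  ⟶  IIEI  (L0)  txn=BusRd  M[L0]=50
step 6: P3: store L0 := 77  ⟶  IIIM  (L0)  txn=BusRdX  M[L0]=50
step 7: P2: load  L3  ⟶  IIEI  (L3)  txn=BusRd  M[L3]=90
step 8: P1: load  L1  ⟶  IEII  (L1)  txn=∅  M[L1]=30
step 9: P1: load  L3  ⟶  ISSI  (L3)  txn=BusRd  M[L3]=90
step 10: P1: load  L3  ⟶  ISSI  (L3)  txn=∅  M[L3]=90
step 11: P1: store L4 := 41  ⟶  IMII  (L4)  txn=BusRdX  M[L4]=90
step 12: P1: store L4 := 6  ⟶  IMII  (L4)  txn=∅  M[L4]=90
step 13: P1: store L2 := 41  ⟶  IMII  (L2)  txn=BusRdX+Flush  M[L2]=94
step 14: P2: store L4 := 34  ⟶  IIMI  (L4)  txn=BusRdX+Flush  M[L4]=6
step 15: P2: load  L4  ⟶  IIMI  (L4)  txn=∅  M[L4]=6
step 16: P2: load  L4  ⟶  IIMI  (L4)  txn=∅  M[L4]=6
step 17: P3: load  L3  ⟶  ISSS  (L3)  txn=BusRd  M[L3]=90
step 18: P0: store L2 := 51  ⟶  MIII  (L2)  txn=BusRdX+Flush  M[L2]=41
step 19: P0: load  L3  ⟶  SSSS  (L3)  txn=BusRd  M[L3]=90
step 20: P3: store L3 := 56  ⟶  IIIM  (L3)  txn=BusUpgr  M[L3]=90
step 21: P2: load  L3  ⟶  IISO  (L3)  txn=BusRd  M[L3]=90
step 22: P3: store L3 := 80  ⟶  IIIM  (L3)  txn=BusUpgr  M[L3]=90
step 23: P1: store L0 := 70  ⟶  IMII  (L0)  txn=BusRdX+Flush  M[L0]=77
step 24: P0: load  L3  ⟶  SIIO  (L3)  txn=BusRd  M[L3]=90
step 25: P3: load  L3  ⟶  SIIO  (L3)  txn=∅  M[L3]=90
step 26: P3: load  L1  ⟶  ISIS  (L1)  txn=BusRd  M[L1]=30
step 27: P3: store L0 := 34  ⟶  IIIM  (L0)  txn=BusRdX+Flush  M[L0]=70

invalidations = 2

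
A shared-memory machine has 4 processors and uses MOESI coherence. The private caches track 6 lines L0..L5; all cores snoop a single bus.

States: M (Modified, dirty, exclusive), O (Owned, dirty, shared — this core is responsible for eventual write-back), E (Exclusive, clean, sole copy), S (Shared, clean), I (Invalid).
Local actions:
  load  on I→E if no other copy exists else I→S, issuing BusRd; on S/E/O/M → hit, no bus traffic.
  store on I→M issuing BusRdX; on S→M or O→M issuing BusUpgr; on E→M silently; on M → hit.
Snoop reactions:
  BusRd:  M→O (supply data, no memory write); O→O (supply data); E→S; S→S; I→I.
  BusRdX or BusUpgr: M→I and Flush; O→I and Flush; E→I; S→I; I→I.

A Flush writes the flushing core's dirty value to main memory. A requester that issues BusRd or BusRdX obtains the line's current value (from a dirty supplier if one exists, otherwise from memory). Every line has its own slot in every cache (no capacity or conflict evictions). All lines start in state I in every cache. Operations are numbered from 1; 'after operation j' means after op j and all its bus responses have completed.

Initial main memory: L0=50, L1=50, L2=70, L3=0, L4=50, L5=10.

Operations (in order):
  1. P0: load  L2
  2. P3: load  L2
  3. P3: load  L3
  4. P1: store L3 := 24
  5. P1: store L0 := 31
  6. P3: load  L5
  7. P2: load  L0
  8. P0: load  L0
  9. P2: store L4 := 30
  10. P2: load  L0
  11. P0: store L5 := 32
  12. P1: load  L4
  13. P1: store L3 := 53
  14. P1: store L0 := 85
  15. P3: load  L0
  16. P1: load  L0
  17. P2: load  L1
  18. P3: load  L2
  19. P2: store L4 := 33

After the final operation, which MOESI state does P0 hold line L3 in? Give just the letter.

state = I

  op1 P0: load  L2 → E/I/I/I on L2; bus BusRd; mem=70
  op2 P3: load  L2 → S/I/I/S on L2; bus BusRd; mem=70
  op3 P3: load  L3 → I/I/I/E on L3; bus BusRd; mem=0
  op4 P1: store L3 := 24 → I/M/I/I on L3; bus BusRdX; mem=0
  op5 P1: store L0 := 31 → I/M/I/I on L0; bus BusRdX; mem=50
  op6 P3: load  L5 → I/I/I/E on L5; bus BusRd; mem=10
  op7 P2: load  L0 → I/O/S/I on L0; bus BusRd; mem=50
  op8 P0: load  L0 → S/O/S/I on L0; bus BusRd; mem=50
  op9 P2: store L4 := 30 → I/I/M/I on L4; bus BusRdX; mem=50
  op10 P2: load  L0 → S/O/S/I on L0; bus (none); mem=50
  op11 P0: store L5 := 32 → M/I/I/I on L5; bus BusRdX; mem=10
  op12 P1: load  L4 → I/S/O/I on L4; bus BusRd; mem=50
  op13 P1: store L3 := 53 → I/M/I/I on L3; bus (none); mem=0
  op14 P1: store L0 := 85 → I/M/I/I on L0; bus BusUpgr; mem=50
  op15 P3: load  L0 → I/O/I/S on L0; bus BusRd; mem=50
  op16 P1: load  L0 → I/O/I/S on L0; bus (none); mem=50
  op17 P2: load  L1 → I/I/E/I on L1; bus BusRd; mem=50
  op18 P3: load  L2 → S/I/I/S on L2; bus (none); mem=70
  op19 P2: store L4 := 33 → I/I/M/I on L4; bus BusUpgr; mem=50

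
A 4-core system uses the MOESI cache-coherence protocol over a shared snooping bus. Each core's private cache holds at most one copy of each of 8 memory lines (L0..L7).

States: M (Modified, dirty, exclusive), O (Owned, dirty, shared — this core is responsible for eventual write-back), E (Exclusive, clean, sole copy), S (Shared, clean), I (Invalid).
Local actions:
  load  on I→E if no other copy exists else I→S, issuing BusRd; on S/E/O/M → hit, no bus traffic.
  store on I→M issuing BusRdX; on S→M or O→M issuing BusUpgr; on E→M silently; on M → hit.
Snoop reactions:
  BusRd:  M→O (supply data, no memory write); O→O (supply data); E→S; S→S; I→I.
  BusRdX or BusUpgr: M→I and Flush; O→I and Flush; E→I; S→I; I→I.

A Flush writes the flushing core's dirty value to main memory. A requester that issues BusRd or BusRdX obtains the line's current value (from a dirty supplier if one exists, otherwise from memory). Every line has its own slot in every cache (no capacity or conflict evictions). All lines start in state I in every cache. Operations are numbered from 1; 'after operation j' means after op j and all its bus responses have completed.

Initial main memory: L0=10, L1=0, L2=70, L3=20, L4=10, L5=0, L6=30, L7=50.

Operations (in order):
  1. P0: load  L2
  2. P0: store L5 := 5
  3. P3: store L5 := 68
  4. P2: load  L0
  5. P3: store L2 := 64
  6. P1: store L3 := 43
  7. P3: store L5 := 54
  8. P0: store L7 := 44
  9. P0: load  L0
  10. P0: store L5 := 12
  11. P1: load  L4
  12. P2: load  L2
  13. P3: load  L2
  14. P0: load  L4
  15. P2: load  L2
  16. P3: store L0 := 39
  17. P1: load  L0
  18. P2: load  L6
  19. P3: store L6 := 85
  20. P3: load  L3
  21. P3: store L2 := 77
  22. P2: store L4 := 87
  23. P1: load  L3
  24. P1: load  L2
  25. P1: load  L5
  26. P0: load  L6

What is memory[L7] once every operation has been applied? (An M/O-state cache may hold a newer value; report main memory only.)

memory[L7] = 50

step 1: P0: load  L2  ⟶  EIII  (L2)  txn=BusRd  M[L2]=70
step 2: P0: store L5 := 5  ⟶  MIII  (L5)  txn=BusRdX  M[L5]=0
step 3: P3: store L5 := 68  ⟶  IIIM  (L5)  txn=BusRdX+Flush  M[L5]=5
step 4: P2: load  L0  ⟶  IIEI  (L0)  txn=BusRd  M[L0]=10
step 5: P3: store L2 := 64  ⟶  IIIM  (L2)  txn=BusRdX  M[L2]=70
step 6: P1: store L3 := 43  ⟶  IMII  (L3)  txn=BusRdX  M[L3]=20
step 7: P3: store L5 := 54  ⟶  IIIM  (L5)  txn=∅  M[L5]=5
step 8: P0: store L7 := 44  ⟶  MIII  (L7)  txn=BusRdX  M[L7]=50
step 9: P0: load  L0  ⟶  SISI  (L0)  txn=BusRd  M[L0]=10
step 10: P0: store L5 := 12  ⟶  MIII  (L5)  txn=BusRdX+Flush  M[L5]=54
step 11: P1: load  L4  ⟶  IEII  (L4)  txn=BusRd  M[L4]=10
step 12: P2: load  L2  ⟶  IISO  (L2)  txn=BusRd  M[L2]=70
step 13: P3: load  L2  ⟶  IISO  (L2)  txn=∅  M[L2]=70
step 14: P0: load  L4  ⟶  SSII  (L4)  txn=BusRd  M[L4]=10
step 15: P2: load  L2  ⟶  IISO  (L2)  txn=∅  M[L2]=70
step 16: P3: store L0 := 39  ⟶  IIIM  (L0)  txn=BusRdX  M[L0]=10
step 17: P1: load  L0  ⟶  ISIO  (L0)  txn=BusRd  M[L0]=10
step 18: P2: load  L6  ⟶  IIEI  (L6)  txn=BusRd  M[L6]=30
step 19: P3: store L6 := 85  ⟶  IIIM  (L6)  txn=BusRdX  M[L6]=30
step 20: P3: load  L3  ⟶  IOIS  (L3)  txn=BusRd  M[L3]=20
step 21: P3: store L2 := 77  ⟶  IIIM  (L2)  txn=BusUpgr  M[L2]=70
step 22: P2: store L4 := 87  ⟶  IIMI  (L4)  txn=BusRdX  M[L4]=10
step 23: P1: load  L3  ⟶  IOIS  (L3)  txn=∅  M[L3]=20
step 24: P1: load  L2  ⟶  ISIO  (L2)  txn=BusRd  M[L2]=70
step 25: P1: load  L5  ⟶  OSII  (L5)  txn=BusRd  M[L5]=54
step 26: P0: load  L6  ⟶  SIIO  (L6)  txn=BusRd  M[L6]=30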